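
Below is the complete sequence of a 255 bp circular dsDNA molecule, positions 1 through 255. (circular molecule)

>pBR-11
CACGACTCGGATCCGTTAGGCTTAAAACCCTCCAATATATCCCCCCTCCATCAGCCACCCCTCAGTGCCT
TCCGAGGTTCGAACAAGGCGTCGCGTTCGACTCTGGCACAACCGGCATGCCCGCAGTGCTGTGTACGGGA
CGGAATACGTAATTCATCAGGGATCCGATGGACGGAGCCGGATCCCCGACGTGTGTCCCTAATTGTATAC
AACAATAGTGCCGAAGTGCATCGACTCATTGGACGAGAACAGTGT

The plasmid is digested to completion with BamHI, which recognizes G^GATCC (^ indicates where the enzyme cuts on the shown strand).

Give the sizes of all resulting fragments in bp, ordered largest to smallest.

152, 84, 19 bp

BamHI sites (GGATCC) start at positions 9, 161, 180.
BamHI cuts after the first base of each site, so after positions 9, 161, 180.
Circular molecule, 3 cuts → 3 fragments:
  10–161 → 152 bp
  162–180 → 19 bp
  181–255 then 1–9 → 75 + 9 = 84 bp
Sorted largest to smallest: 152, 84, 19 bp.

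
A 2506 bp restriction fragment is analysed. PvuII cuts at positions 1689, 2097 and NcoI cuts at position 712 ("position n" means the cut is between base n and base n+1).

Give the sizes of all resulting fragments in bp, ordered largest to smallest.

Combined cut positions (sorted): 712, 1689, 2097.
Linear molecule, 3 cuts → 4 fragments:
  712 − 0 = 712 bp
  1689 − 712 = 977 bp
  2097 − 1689 = 408 bp
  2506 − 2097 = 409 bp
Sorted largest to smallest: 977, 712, 409, 408 bp.

977, 712, 409, 408 bp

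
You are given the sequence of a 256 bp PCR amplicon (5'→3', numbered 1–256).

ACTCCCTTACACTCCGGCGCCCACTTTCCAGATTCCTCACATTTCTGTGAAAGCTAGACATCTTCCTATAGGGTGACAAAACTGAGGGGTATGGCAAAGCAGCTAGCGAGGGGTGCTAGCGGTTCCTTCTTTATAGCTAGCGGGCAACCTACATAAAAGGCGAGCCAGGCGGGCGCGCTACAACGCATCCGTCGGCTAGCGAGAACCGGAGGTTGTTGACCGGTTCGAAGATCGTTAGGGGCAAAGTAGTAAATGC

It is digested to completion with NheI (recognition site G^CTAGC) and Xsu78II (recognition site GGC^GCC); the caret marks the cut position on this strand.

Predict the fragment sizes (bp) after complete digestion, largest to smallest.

NheI sites (GCTAGC) start at positions 102, 115, 136, 195.
NheI cuts after the first base of each site, so after positions 102, 115, 136, 195.
The Xsu78II site (GGCGCC) starts at position 16.
Xsu78II cuts after base 3 of each site, so after position 18.
Combined cut positions: 18, 102, 115, 136, 195.
Linear molecule, 5 cuts → 6 fragments:
  1–18 → 18 bp
  19–102 → 84 bp
  103–115 → 13 bp
  116–136 → 21 bp
  137–195 → 59 bp
  196–256 → 61 bp
Sorted largest to smallest: 84, 61, 59, 21, 18, 13 bp.

84, 61, 59, 21, 18, 13 bp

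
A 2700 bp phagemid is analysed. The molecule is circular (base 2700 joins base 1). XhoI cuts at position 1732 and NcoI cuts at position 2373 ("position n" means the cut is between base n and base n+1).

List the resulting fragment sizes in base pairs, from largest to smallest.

2059, 641 bp

Combined cut positions (sorted): 1732, 2373.
Circular molecule, 2 cuts → 2 fragments:
  2373 − 1732 = 641 bp
  wrap: 2700 − 2373 + 1732 = 2059 bp
Sorted largest to smallest: 2059, 641 bp.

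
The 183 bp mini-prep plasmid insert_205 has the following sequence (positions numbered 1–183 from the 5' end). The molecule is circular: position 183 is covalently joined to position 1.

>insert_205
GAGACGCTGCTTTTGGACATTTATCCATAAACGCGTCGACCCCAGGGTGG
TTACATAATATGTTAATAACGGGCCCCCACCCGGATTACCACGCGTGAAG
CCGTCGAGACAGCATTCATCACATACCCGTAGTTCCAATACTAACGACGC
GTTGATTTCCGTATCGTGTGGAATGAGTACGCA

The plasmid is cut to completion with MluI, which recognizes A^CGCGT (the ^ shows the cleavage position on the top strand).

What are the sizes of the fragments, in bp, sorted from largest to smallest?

67, 60, 56 bp

MluI sites (ACGCGT) start at positions 31, 91, 147.
MluI cuts after the first base of each site, so after positions 31, 91, 147.
Circular molecule, 3 cuts → 3 fragments:
  32–91 → 60 bp
  92–147 → 56 bp
  148–183 then 1–31 → 36 + 31 = 67 bp
Sorted largest to smallest: 67, 60, 56 bp.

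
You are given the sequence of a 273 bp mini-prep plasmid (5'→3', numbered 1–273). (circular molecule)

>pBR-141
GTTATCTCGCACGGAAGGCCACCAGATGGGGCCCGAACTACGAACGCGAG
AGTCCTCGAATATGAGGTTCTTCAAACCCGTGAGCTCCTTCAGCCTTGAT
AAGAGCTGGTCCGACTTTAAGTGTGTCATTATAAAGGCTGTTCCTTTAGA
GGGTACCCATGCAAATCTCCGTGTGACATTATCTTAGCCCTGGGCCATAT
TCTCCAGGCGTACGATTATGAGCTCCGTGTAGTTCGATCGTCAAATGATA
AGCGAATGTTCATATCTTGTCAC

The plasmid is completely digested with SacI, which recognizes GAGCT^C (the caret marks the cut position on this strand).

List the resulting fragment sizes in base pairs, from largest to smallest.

SacI sites (GAGCTC) start at positions 82, 220.
SacI cuts after base 5 of each site (before the last base), so after positions 86, 224.
Circular molecule, 2 cuts → 2 fragments:
  87–224 → 138 bp
  225–273 then 1–86 → 49 + 86 = 135 bp
Sorted largest to smallest: 138, 135 bp.

138, 135 bp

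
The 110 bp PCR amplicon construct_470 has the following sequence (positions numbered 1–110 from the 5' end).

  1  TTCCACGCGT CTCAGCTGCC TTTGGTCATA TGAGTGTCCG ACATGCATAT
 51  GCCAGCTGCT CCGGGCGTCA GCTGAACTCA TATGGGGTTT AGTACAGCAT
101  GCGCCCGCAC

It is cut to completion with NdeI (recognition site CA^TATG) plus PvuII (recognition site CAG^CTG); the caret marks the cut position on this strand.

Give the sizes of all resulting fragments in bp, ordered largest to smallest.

NdeI sites (CATATG) start at positions 27, 46, 79.
NdeI cuts after base 2 of each site, so after positions 28, 47, 80.
PvuII sites (CAGCTG) start at positions 13, 53, 69.
PvuII cuts after base 3 of each site, so after positions 15, 55, 71.
Combined cut positions: 15, 28, 47, 55, 71, 80.
Linear molecule, 6 cuts → 7 fragments:
  1–15 → 15 bp
  16–28 → 13 bp
  29–47 → 19 bp
  48–55 → 8 bp
  56–71 → 16 bp
  72–80 → 9 bp
  81–110 → 30 bp
Sorted largest to smallest: 30, 19, 16, 15, 13, 9, 8 bp.

30, 19, 16, 15, 13, 9, 8 bp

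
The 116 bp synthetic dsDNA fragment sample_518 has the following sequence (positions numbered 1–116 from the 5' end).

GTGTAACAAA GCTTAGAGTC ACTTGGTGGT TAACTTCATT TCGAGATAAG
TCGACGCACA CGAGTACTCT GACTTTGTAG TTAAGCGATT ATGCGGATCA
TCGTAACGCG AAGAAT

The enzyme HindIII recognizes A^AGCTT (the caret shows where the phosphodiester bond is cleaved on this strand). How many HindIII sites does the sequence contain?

1

AAGCTT occurs starting at position 9.
HindIII cuts at 1 site.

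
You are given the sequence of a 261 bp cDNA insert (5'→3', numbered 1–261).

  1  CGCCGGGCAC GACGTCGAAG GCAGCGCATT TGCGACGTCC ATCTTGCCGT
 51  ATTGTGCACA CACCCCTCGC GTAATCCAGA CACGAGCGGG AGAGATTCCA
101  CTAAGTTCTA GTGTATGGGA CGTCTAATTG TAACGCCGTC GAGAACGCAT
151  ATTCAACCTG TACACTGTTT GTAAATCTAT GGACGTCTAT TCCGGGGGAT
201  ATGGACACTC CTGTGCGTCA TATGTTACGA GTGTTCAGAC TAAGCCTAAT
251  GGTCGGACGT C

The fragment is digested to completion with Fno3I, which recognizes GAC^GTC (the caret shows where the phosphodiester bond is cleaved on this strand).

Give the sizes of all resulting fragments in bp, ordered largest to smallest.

85, 74, 63, 23, 13, 3 bp

Fno3I sites (GACGTC) start at positions 11, 34, 119, 182, 256.
Fno3I cuts after base 3 of each site, so after positions 13, 36, 121, 184, 258.
Linear molecule, 5 cuts → 6 fragments:
  1–13 → 13 bp
  14–36 → 23 bp
  37–121 → 85 bp
  122–184 → 63 bp
  185–258 → 74 bp
  259–261 → 3 bp
Sorted largest to smallest: 85, 74, 63, 23, 13, 3 bp.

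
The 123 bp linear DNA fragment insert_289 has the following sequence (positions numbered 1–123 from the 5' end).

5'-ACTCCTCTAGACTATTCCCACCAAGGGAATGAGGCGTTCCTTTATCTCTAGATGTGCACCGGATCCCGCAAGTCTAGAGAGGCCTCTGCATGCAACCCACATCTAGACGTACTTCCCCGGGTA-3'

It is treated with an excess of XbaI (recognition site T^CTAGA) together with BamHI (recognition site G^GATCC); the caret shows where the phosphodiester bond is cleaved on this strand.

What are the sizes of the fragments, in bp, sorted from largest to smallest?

41, 29, 21, 14, 12, 6 bp

XbaI sites (TCTAGA) start at positions 6, 47, 73, 102.
XbaI cuts after the first base of each site, so after positions 6, 47, 73, 102.
The BamHI site (GGATCC) starts at position 61.
BamHI cuts after the first base of each site, so after position 61.
Combined cut positions: 6, 47, 61, 73, 102.
Linear molecule, 5 cuts → 6 fragments:
  1–6 → 6 bp
  7–47 → 41 bp
  48–61 → 14 bp
  62–73 → 12 bp
  74–102 → 29 bp
  103–123 → 21 bp
Sorted largest to smallest: 41, 29, 21, 14, 12, 6 bp.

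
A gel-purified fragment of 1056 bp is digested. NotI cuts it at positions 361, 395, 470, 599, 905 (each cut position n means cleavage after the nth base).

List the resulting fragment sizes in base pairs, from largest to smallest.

Linear molecule, 5 cuts → 6 fragments:
  361 − 0 = 361 bp
  395 − 361 = 34 bp
  470 − 395 = 75 bp
  599 − 470 = 129 bp
  905 − 599 = 306 bp
  1056 − 905 = 151 bp
Sorted largest to smallest: 361, 306, 151, 129, 75, 34 bp.

361, 306, 151, 129, 75, 34 bp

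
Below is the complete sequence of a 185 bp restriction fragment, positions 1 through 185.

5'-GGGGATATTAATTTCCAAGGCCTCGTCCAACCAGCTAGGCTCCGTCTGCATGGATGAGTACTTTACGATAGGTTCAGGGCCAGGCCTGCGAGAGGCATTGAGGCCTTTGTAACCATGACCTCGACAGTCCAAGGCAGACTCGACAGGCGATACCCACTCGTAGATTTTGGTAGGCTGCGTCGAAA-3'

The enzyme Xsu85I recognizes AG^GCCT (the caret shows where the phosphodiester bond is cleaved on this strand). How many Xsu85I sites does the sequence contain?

AGGCCT occurs starting at positions 18, 82, 101.
Xsu85I cuts at 3 sites.

3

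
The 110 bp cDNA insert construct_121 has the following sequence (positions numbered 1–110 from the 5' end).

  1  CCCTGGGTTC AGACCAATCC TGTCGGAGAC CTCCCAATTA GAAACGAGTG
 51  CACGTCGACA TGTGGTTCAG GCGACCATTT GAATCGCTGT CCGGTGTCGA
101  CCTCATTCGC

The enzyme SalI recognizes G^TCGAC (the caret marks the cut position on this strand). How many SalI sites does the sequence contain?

2

GTCGAC occurs starting at positions 54, 96.
SalI cuts at 2 sites.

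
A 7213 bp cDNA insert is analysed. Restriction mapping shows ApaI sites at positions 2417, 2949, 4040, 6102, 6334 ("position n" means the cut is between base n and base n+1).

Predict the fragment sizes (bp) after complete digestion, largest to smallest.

2417, 2062, 1091, 879, 532, 232 bp

Linear molecule, 5 cuts → 6 fragments:
  2417 − 0 = 2417 bp
  2949 − 2417 = 532 bp
  4040 − 2949 = 1091 bp
  6102 − 4040 = 2062 bp
  6334 − 6102 = 232 bp
  7213 − 6334 = 879 bp
Sorted largest to smallest: 2417, 2062, 1091, 879, 532, 232 bp.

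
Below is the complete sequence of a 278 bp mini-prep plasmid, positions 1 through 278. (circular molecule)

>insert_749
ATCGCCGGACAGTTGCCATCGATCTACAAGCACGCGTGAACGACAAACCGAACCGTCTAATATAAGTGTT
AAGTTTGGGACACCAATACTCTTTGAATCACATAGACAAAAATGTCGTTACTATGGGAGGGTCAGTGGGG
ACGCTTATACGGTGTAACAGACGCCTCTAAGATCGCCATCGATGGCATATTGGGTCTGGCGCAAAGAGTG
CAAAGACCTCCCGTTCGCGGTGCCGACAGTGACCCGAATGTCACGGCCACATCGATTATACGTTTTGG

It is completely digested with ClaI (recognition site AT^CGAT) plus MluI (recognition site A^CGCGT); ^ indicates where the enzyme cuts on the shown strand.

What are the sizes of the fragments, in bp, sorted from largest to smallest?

147, 83, 35, 13 bp

ClaI sites (ATCGAT) start at positions 18, 178, 261.
ClaI cuts after base 2 of each site, so after positions 19, 179, 262.
The MluI site (ACGCGT) starts at position 32.
MluI cuts after the first base of each site, so after position 32.
Combined cut positions: 19, 32, 179, 262.
Circular molecule, 4 cuts → 4 fragments:
  20–32 → 13 bp
  33–179 → 147 bp
  180–262 → 83 bp
  263–278 then 1–19 → 16 + 19 = 35 bp
Sorted largest to smallest: 147, 83, 35, 13 bp.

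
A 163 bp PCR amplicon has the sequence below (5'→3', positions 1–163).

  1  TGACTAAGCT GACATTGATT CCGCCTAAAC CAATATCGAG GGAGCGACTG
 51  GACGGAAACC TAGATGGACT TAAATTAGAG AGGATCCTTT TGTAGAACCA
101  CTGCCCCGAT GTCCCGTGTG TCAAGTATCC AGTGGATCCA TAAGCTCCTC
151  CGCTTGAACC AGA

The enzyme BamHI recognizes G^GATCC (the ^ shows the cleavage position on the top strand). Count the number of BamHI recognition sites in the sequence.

GGATCC occurs starting at positions 82, 134.
BamHI cuts at 2 sites.

2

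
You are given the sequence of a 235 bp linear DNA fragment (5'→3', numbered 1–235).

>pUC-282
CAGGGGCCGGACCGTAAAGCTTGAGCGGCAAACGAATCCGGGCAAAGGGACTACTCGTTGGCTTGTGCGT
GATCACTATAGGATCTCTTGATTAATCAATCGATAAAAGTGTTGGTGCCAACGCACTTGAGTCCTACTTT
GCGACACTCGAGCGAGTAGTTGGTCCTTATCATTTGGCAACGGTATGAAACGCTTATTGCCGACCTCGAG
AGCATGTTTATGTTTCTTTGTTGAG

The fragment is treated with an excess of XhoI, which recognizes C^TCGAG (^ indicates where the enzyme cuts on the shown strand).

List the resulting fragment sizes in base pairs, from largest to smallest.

XhoI sites (CTCGAG) start at positions 147, 205.
XhoI cuts after the first base of each site, so after positions 147, 205.
Linear molecule, 2 cuts → 3 fragments:
  1–147 → 147 bp
  148–205 → 58 bp
  206–235 → 30 bp
Sorted largest to smallest: 147, 58, 30 bp.

147, 58, 30 bp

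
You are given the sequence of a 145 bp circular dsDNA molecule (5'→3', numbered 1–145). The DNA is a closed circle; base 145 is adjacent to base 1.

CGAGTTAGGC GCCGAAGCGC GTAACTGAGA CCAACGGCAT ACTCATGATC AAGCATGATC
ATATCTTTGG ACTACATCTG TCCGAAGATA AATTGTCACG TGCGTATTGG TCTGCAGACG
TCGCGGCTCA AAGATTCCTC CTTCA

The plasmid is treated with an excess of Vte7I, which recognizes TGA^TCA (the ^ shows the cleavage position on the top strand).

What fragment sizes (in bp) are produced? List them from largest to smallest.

Vte7I sites (TGATCA) start at positions 46, 56.
Vte7I cuts after base 3 of each site, so after positions 48, 58.
Circular molecule, 2 cuts → 2 fragments:
  49–58 → 10 bp
  59–145 then 1–48 → 87 + 48 = 135 bp
Sorted largest to smallest: 135, 10 bp.

135, 10 bp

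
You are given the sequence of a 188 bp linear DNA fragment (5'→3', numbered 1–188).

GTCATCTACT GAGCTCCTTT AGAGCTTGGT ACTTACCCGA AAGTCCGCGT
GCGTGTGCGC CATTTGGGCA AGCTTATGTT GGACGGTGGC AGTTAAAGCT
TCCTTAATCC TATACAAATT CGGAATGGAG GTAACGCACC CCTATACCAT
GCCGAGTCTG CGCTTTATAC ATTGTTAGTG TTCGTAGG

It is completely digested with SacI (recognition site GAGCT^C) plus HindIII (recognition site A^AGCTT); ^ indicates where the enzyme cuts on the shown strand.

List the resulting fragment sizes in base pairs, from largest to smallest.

92, 55, 26, 15 bp

The SacI site (GAGCTC) starts at position 11.
SacI cuts after base 5 of each site (before the last base), so after position 15.
HindIII sites (AAGCTT) start at positions 70, 96.
HindIII cuts after the first base of each site, so after positions 70, 96.
Combined cut positions: 15, 70, 96.
Linear molecule, 3 cuts → 4 fragments:
  1–15 → 15 bp
  16–70 → 55 bp
  71–96 → 26 bp
  97–188 → 92 bp
Sorted largest to smallest: 92, 55, 26, 15 bp.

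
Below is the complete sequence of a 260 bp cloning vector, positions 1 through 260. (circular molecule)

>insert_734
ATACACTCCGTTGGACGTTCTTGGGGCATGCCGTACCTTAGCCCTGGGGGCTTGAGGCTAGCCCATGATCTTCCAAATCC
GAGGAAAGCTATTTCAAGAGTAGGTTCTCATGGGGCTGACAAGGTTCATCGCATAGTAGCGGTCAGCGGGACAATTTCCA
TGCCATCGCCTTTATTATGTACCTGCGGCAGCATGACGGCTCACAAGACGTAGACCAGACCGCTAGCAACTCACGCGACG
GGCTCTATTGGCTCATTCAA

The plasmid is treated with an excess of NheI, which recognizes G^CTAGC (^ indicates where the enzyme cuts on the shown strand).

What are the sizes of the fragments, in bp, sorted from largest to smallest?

165, 95 bp

NheI sites (GCTAGC) start at positions 57, 222.
NheI cuts after the first base of each site, so after positions 57, 222.
Circular molecule, 2 cuts → 2 fragments:
  58–222 → 165 bp
  223–260 then 1–57 → 38 + 57 = 95 bp
Sorted largest to smallest: 165, 95 bp.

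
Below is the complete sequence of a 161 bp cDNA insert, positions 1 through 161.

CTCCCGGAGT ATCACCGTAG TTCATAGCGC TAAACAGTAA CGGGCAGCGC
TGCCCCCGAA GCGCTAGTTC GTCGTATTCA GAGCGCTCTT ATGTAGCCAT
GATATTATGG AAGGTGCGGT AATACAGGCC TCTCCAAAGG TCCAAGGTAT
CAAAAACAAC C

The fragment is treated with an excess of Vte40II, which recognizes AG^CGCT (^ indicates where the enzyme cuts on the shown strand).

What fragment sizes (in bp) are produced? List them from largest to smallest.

Vte40II sites (AGCGCT) start at positions 26, 46, 60, 82.
Vte40II cuts after base 2 of each site, so after positions 27, 47, 61, 83.
Linear molecule, 4 cuts → 5 fragments:
  1–27 → 27 bp
  28–47 → 20 bp
  48–61 → 14 bp
  62–83 → 22 bp
  84–161 → 78 bp
Sorted largest to smallest: 78, 27, 22, 20, 14 bp.

78, 27, 22, 20, 14 bp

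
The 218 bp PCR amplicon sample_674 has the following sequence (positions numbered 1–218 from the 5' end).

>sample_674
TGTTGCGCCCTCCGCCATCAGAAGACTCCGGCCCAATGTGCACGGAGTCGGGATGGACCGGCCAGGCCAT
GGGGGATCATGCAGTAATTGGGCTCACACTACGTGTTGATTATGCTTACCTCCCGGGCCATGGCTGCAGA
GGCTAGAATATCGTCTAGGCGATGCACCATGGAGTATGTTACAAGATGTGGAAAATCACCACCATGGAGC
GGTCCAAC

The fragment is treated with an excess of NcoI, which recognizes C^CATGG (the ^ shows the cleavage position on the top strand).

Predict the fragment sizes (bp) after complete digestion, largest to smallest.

NcoI sites (CCATGG) start at positions 67, 128, 167, 202.
NcoI cuts after the first base of each site, so after positions 67, 128, 167, 202.
Linear molecule, 4 cuts → 5 fragments:
  1–67 → 67 bp
  68–128 → 61 bp
  129–167 → 39 bp
  168–202 → 35 bp
  203–218 → 16 bp
Sorted largest to smallest: 67, 61, 39, 35, 16 bp.

67, 61, 39, 35, 16 bp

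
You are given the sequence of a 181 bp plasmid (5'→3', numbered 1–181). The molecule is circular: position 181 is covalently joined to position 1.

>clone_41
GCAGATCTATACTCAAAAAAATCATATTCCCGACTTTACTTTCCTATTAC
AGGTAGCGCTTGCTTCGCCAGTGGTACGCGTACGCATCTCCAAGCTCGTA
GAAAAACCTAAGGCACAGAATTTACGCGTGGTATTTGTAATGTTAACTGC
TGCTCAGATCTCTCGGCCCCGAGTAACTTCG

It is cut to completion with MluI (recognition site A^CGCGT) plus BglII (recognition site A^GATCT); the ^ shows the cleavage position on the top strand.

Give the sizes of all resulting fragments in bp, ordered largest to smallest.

73, 48, 32, 28 bp

MluI sites (ACGCGT) start at positions 76, 124.
MluI cuts after the first base of each site, so after positions 76, 124.
BglII sites (AGATCT) start at positions 3, 156.
BglII cuts after the first base of each site, so after positions 3, 156.
Combined cut positions: 3, 76, 124, 156.
Circular molecule, 4 cuts → 4 fragments:
  4–76 → 73 bp
  77–124 → 48 bp
  125–156 → 32 bp
  157–181 then 1–3 → 25 + 3 = 28 bp
Sorted largest to smallest: 73, 48, 32, 28 bp.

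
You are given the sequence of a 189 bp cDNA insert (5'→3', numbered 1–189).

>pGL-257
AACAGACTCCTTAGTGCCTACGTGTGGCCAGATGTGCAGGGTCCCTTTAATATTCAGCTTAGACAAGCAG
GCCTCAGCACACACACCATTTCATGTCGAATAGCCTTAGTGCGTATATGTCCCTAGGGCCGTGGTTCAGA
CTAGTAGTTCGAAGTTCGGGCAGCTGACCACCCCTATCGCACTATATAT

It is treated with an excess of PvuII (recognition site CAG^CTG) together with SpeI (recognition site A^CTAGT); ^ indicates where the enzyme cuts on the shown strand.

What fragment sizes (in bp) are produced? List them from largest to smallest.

140, 26, 23 bp

The PvuII site (CAGCTG) starts at position 161.
PvuII cuts after base 3 of each site, so after position 163.
The SpeI site (ACTAGT) starts at position 140.
SpeI cuts after the first base of each site, so after position 140.
Combined cut positions: 140, 163.
Linear molecule, 2 cuts → 3 fragments:
  1–140 → 140 bp
  141–163 → 23 bp
  164–189 → 26 bp
Sorted largest to smallest: 140, 26, 23 bp.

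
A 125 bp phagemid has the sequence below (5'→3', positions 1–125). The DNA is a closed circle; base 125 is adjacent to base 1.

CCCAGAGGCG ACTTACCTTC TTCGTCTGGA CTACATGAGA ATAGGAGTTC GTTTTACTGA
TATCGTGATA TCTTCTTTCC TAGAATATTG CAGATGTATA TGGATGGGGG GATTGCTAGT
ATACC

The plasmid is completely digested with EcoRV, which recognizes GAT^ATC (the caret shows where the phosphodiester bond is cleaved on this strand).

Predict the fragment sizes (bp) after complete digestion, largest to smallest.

EcoRV sites (GATATC) start at positions 59, 67.
EcoRV cuts after base 3 of each site, so after positions 61, 69.
Circular molecule, 2 cuts → 2 fragments:
  62–69 → 8 bp
  70–125 then 1–61 → 56 + 61 = 117 bp
Sorted largest to smallest: 117, 8 bp.

117, 8 bp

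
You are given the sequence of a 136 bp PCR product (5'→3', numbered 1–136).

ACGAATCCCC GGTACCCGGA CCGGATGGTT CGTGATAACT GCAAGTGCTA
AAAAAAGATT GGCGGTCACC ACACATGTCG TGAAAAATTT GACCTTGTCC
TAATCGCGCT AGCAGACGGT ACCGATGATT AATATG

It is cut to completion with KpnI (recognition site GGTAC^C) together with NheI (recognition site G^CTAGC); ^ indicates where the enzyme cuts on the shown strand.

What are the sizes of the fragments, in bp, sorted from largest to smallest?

93, 15, 14, 14 bp

KpnI sites (GGTACC) start at positions 11, 118.
KpnI cuts after base 5 of each site (before the last base), so after positions 15, 122.
The NheI site (GCTAGC) starts at position 108.
NheI cuts after the first base of each site, so after position 108.
Combined cut positions: 15, 108, 122.
Linear molecule, 3 cuts → 4 fragments:
  1–15 → 15 bp
  16–108 → 93 bp
  109–122 → 14 bp
  123–136 → 14 bp
Sorted largest to smallest: 93, 15, 14, 14 bp.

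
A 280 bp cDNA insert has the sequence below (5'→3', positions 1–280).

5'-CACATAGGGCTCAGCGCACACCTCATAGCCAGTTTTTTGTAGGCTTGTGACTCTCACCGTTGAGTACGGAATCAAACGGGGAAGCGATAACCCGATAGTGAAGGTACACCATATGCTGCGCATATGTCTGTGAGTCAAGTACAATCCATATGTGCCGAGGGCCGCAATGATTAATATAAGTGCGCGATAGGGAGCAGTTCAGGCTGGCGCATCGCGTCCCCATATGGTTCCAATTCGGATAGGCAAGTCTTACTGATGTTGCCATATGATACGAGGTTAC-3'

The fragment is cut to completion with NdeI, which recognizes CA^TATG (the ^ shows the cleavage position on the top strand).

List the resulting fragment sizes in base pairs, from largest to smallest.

111, 74, 42, 26, 16, 11 bp

NdeI sites (CATATG) start at positions 110, 121, 147, 221, 263.
NdeI cuts after base 2 of each site, so after positions 111, 122, 148, 222, 264.
Linear molecule, 5 cuts → 6 fragments:
  1–111 → 111 bp
  112–122 → 11 bp
  123–148 → 26 bp
  149–222 → 74 bp
  223–264 → 42 bp
  265–280 → 16 bp
Sorted largest to smallest: 111, 74, 42, 26, 16, 11 bp.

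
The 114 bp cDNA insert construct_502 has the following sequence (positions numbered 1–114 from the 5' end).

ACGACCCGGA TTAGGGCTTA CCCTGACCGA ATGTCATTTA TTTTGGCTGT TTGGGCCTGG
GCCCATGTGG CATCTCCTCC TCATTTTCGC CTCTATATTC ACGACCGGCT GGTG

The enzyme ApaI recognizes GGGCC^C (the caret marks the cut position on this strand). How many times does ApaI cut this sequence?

GGGCCC occurs starting at position 59.
ApaI cuts at 1 site.

1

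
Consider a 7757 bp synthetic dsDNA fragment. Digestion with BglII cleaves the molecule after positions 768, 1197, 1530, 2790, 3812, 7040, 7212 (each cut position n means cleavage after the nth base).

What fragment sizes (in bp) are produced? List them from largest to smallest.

3228, 1260, 1022, 768, 545, 429, 333, 172 bp

Linear molecule, 7 cuts → 8 fragments:
  768 − 0 = 768 bp
  1197 − 768 = 429 bp
  1530 − 1197 = 333 bp
  2790 − 1530 = 1260 bp
  3812 − 2790 = 1022 bp
  7040 − 3812 = 3228 bp
  7212 − 7040 = 172 bp
  7757 − 7212 = 545 bp
Sorted largest to smallest: 3228, 1260, 1022, 768, 545, 429, 333, 172 bp.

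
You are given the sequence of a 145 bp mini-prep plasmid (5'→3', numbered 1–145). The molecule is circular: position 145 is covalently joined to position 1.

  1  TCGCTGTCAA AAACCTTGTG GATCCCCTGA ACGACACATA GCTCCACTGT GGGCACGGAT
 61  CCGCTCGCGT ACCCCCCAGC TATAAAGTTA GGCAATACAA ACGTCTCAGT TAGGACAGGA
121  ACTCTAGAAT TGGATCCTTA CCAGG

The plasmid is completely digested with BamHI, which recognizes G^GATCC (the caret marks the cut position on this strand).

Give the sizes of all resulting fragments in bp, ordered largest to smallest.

BamHI sites (GGATCC) start at positions 20, 57, 132.
BamHI cuts after the first base of each site, so after positions 20, 57, 132.
Circular molecule, 3 cuts → 3 fragments:
  21–57 → 37 bp
  58–132 → 75 bp
  133–145 then 1–20 → 13 + 20 = 33 bp
Sorted largest to smallest: 75, 37, 33 bp.

75, 37, 33 bp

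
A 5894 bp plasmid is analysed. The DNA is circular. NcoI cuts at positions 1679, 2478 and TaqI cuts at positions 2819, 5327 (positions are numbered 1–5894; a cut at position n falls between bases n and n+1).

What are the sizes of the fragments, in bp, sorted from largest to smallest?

2508, 2246, 799, 341 bp

Combined cut positions (sorted): 1679, 2478, 2819, 5327.
Circular molecule, 4 cuts → 4 fragments:
  2478 − 1679 = 799 bp
  2819 − 2478 = 341 bp
  5327 − 2819 = 2508 bp
  wrap: 5894 − 5327 + 1679 = 2246 bp
Sorted largest to smallest: 2508, 2246, 799, 341 bp.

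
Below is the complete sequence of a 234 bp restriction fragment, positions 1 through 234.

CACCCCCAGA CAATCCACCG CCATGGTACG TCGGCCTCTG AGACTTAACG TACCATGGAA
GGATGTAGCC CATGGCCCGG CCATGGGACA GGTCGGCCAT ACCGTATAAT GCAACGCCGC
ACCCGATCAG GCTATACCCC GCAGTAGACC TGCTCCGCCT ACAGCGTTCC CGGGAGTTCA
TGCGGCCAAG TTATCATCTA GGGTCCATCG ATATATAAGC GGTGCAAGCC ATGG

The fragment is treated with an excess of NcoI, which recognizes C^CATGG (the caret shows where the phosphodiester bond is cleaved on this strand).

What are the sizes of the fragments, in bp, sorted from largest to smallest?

NcoI sites (CCATGG) start at positions 21, 53, 70, 81, 229.
NcoI cuts after the first base of each site, so after positions 21, 53, 70, 81, 229.
Linear molecule, 5 cuts → 6 fragments:
  1–21 → 21 bp
  22–53 → 32 bp
  54–70 → 17 bp
  71–81 → 11 bp
  82–229 → 148 bp
  230–234 → 5 bp
Sorted largest to smallest: 148, 32, 21, 17, 11, 5 bp.

148, 32, 21, 17, 11, 5 bp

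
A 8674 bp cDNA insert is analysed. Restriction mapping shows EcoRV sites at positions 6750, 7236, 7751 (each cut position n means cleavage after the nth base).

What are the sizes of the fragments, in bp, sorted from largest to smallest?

Linear molecule, 3 cuts → 4 fragments:
  6750 − 0 = 6750 bp
  7236 − 6750 = 486 bp
  7751 − 7236 = 515 bp
  8674 − 7751 = 923 bp
Sorted largest to smallest: 6750, 923, 515, 486 bp.

6750, 923, 515, 486 bp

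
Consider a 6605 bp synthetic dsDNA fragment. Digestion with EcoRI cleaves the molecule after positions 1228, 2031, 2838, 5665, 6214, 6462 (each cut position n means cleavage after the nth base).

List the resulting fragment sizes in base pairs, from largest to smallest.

2827, 1228, 807, 803, 549, 248, 143 bp

Linear molecule, 6 cuts → 7 fragments:
  1228 − 0 = 1228 bp
  2031 − 1228 = 803 bp
  2838 − 2031 = 807 bp
  5665 − 2838 = 2827 bp
  6214 − 5665 = 549 bp
  6462 − 6214 = 248 bp
  6605 − 6462 = 143 bp
Sorted largest to smallest: 2827, 1228, 807, 803, 549, 248, 143 bp.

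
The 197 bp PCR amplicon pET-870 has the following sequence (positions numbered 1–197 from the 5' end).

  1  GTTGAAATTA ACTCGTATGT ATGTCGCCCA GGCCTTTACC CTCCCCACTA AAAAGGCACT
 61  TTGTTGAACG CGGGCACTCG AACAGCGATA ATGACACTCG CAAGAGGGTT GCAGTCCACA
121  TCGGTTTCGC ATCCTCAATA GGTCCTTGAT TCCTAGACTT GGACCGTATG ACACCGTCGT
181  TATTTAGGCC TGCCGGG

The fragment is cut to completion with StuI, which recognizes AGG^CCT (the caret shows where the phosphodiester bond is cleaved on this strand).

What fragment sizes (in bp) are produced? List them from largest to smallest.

156, 32, 9 bp

StuI sites (AGGCCT) start at positions 30, 186.
StuI cuts after base 3 of each site, so after positions 32, 188.
Linear molecule, 2 cuts → 3 fragments:
  1–32 → 32 bp
  33–188 → 156 bp
  189–197 → 9 bp
Sorted largest to smallest: 156, 32, 9 bp.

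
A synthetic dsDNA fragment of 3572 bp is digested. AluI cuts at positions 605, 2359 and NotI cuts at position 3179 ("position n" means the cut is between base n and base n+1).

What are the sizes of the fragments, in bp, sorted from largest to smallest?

1754, 820, 605, 393 bp

Combined cut positions (sorted): 605, 2359, 3179.
Linear molecule, 3 cuts → 4 fragments:
  605 − 0 = 605 bp
  2359 − 605 = 1754 bp
  3179 − 2359 = 820 bp
  3572 − 3179 = 393 bp
Sorted largest to smallest: 1754, 820, 605, 393 bp.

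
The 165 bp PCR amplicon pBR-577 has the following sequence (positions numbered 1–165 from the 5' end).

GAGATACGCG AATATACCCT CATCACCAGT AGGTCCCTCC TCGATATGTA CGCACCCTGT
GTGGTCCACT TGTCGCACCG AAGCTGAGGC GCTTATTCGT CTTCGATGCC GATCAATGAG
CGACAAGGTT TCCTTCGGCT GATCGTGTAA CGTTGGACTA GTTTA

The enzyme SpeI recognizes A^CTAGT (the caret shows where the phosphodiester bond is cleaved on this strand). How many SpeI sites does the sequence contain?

ACTAGT occurs starting at position 157.
SpeI cuts at 1 site.

1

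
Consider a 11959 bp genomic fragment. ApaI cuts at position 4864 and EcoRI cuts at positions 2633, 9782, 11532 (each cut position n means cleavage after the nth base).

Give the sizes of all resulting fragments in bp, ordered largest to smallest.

Combined cut positions (sorted): 2633, 4864, 9782, 11532.
Linear molecule, 4 cuts → 5 fragments:
  2633 − 0 = 2633 bp
  4864 − 2633 = 2231 bp
  9782 − 4864 = 4918 bp
  11532 − 9782 = 1750 bp
  11959 − 11532 = 427 bp
Sorted largest to smallest: 4918, 2633, 2231, 1750, 427 bp.

4918, 2633, 2231, 1750, 427 bp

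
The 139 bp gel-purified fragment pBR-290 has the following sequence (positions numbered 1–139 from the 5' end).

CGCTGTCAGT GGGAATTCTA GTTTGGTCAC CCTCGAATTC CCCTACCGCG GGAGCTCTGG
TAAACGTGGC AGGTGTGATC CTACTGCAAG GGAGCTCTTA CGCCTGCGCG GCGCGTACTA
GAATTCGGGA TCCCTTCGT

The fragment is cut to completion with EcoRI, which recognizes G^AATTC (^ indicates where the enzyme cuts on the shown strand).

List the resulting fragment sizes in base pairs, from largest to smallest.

86, 22, 18, 13 bp

EcoRI sites (GAATTC) start at positions 13, 35, 121.
EcoRI cuts after the first base of each site, so after positions 13, 35, 121.
Linear molecule, 3 cuts → 4 fragments:
  1–13 → 13 bp
  14–35 → 22 bp
  36–121 → 86 bp
  122–139 → 18 bp
Sorted largest to smallest: 86, 22, 18, 13 bp.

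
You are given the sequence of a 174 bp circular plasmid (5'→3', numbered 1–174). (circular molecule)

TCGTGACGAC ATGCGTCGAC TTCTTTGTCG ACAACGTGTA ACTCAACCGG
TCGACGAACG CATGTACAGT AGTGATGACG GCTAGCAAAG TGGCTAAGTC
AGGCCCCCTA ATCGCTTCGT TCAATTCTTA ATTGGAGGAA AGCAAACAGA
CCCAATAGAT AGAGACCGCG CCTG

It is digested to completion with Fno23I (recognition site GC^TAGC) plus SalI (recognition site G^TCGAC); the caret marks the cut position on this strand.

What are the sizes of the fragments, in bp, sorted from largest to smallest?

The Fno23I site (GCTAGC) starts at position 81.
Fno23I cuts after base 2 of each site, so after position 82.
SalI sites (GTCGAC) start at positions 15, 27, 50.
SalI cuts after the first base of each site, so after positions 15, 27, 50.
Combined cut positions: 15, 27, 50, 82.
Circular molecule, 4 cuts → 4 fragments:
  16–27 → 12 bp
  28–50 → 23 bp
  51–82 → 32 bp
  83–174 then 1–15 → 92 + 15 = 107 bp
Sorted largest to smallest: 107, 32, 23, 12 bp.

107, 32, 23, 12 bp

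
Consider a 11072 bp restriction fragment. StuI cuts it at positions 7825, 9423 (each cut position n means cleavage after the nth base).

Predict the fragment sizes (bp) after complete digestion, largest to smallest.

7825, 1649, 1598 bp

Linear molecule, 2 cuts → 3 fragments:
  7825 − 0 = 7825 bp
  9423 − 7825 = 1598 bp
  11072 − 9423 = 1649 bp
Sorted largest to smallest: 7825, 1649, 1598 bp.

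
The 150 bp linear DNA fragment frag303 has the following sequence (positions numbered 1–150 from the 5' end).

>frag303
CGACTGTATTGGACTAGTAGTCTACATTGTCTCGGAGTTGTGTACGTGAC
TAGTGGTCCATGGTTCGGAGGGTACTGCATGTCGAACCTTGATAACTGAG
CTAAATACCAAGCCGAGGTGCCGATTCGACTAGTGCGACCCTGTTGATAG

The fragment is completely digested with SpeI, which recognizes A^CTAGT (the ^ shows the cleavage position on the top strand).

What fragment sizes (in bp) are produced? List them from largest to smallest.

80, 36, 21, 13 bp

SpeI sites (ACTAGT) start at positions 13, 49, 129.
SpeI cuts after the first base of each site, so after positions 13, 49, 129.
Linear molecule, 3 cuts → 4 fragments:
  1–13 → 13 bp
  14–49 → 36 bp
  50–129 → 80 bp
  130–150 → 21 bp
Sorted largest to smallest: 80, 36, 21, 13 bp.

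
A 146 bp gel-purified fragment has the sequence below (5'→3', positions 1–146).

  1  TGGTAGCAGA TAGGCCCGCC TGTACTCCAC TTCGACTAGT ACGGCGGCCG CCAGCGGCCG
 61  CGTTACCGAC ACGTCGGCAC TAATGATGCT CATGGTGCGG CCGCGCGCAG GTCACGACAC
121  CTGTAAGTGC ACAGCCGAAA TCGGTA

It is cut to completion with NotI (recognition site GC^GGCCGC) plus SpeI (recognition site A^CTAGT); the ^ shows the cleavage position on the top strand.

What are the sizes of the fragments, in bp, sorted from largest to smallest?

NotI sites (GCGGCCGC) start at positions 44, 54, 97.
NotI cuts after base 2 of each site, so after positions 45, 55, 98.
The SpeI site (ACTAGT) starts at position 35.
SpeI cuts after the first base of each site, so after position 35.
Combined cut positions: 35, 45, 55, 98.
Linear molecule, 4 cuts → 5 fragments:
  1–35 → 35 bp
  36–45 → 10 bp
  46–55 → 10 bp
  56–98 → 43 bp
  99–146 → 48 bp
Sorted largest to smallest: 48, 43, 35, 10, 10 bp.

48, 43, 35, 10, 10 bp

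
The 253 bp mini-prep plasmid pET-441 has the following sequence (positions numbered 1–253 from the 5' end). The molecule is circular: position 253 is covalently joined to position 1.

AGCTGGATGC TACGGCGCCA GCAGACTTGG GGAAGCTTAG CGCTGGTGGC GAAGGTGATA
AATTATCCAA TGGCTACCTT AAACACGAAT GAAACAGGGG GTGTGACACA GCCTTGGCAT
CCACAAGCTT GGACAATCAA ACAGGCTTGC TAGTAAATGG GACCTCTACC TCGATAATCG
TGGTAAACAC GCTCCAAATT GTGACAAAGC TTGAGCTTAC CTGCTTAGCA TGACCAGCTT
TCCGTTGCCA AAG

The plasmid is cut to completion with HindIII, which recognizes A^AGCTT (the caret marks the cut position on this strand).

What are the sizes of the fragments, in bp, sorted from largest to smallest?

HindIII sites (AAGCTT) start at positions 33, 125, 207.
HindIII cuts after the first base of each site, so after positions 33, 125, 207.
Circular molecule, 3 cuts → 3 fragments:
  34–125 → 92 bp
  126–207 → 82 bp
  208–253 then 1–33 → 46 + 33 = 79 bp
Sorted largest to smallest: 92, 82, 79 bp.

92, 82, 79 bp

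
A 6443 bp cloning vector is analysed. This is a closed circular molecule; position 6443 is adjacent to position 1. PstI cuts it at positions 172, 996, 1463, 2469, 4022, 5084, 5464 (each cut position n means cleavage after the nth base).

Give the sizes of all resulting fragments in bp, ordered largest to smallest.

1553, 1151, 1062, 1006, 824, 467, 380 bp

Circular molecule, 7 cuts → 7 fragments:
  996 − 172 = 824 bp
  1463 − 996 = 467 bp
  2469 − 1463 = 1006 bp
  4022 − 2469 = 1553 bp
  5084 − 4022 = 1062 bp
  5464 − 5084 = 380 bp
  wrap: 6443 − 5464 + 172 = 1151 bp
Sorted largest to smallest: 1553, 1151, 1062, 1006, 824, 467, 380 bp.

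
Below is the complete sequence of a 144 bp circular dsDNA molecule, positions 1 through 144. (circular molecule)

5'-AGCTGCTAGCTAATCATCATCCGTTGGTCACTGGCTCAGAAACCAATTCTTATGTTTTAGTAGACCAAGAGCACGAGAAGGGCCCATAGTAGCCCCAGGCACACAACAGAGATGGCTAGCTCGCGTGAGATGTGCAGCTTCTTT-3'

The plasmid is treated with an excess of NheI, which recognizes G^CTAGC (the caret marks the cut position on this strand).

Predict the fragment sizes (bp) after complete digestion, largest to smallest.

NheI sites (GCTAGC) start at positions 5, 115.
NheI cuts after the first base of each site, so after positions 5, 115.
Circular molecule, 2 cuts → 2 fragments:
  6–115 → 110 bp
  116–144 then 1–5 → 29 + 5 = 34 bp
Sorted largest to smallest: 110, 34 bp.

110, 34 bp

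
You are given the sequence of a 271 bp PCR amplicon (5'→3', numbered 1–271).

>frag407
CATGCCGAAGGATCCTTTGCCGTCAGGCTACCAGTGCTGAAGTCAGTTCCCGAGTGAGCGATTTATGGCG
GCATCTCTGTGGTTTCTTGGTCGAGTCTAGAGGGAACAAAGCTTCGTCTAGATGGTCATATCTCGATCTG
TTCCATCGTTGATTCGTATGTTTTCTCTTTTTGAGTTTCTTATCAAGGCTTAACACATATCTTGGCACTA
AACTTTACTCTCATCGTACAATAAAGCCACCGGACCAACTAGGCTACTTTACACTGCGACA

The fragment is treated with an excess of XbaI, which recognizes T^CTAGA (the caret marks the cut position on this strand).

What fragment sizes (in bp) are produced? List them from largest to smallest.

154, 96, 21 bp

XbaI sites (TCTAGA) start at positions 96, 117.
XbaI cuts after the first base of each site, so after positions 96, 117.
Linear molecule, 2 cuts → 3 fragments:
  1–96 → 96 bp
  97–117 → 21 bp
  118–271 → 154 bp
Sorted largest to smallest: 154, 96, 21 bp.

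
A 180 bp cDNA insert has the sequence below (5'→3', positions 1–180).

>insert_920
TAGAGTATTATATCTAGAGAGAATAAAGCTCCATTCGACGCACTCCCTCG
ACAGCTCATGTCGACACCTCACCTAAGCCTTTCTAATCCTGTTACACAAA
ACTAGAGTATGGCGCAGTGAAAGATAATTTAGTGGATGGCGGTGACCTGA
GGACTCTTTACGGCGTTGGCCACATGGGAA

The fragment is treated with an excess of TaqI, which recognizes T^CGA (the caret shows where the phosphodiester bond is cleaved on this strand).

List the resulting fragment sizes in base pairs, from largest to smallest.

TaqI sites (TCGA) start at positions 35, 48, 61.
TaqI cuts after the first base of each site, so after positions 35, 48, 61.
Linear molecule, 3 cuts → 4 fragments:
  1–35 → 35 bp
  36–48 → 13 bp
  49–61 → 13 bp
  62–180 → 119 bp
Sorted largest to smallest: 119, 35, 13, 13 bp.

119, 35, 13, 13 bp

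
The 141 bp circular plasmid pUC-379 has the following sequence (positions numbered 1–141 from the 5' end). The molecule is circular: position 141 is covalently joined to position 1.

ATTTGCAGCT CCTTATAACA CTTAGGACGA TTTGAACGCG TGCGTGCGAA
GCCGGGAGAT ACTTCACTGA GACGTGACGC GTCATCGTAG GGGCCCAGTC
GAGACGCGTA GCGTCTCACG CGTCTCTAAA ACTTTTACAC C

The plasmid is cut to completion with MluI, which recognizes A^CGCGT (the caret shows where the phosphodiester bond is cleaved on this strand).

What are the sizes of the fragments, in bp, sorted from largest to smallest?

59, 41, 27, 14 bp

MluI sites (ACGCGT) start at positions 36, 77, 104, 118.
MluI cuts after the first base of each site, so after positions 36, 77, 104, 118.
Circular molecule, 4 cuts → 4 fragments:
  37–77 → 41 bp
  78–104 → 27 bp
  105–118 → 14 bp
  119–141 then 1–36 → 23 + 36 = 59 bp
Sorted largest to smallest: 59, 41, 27, 14 bp.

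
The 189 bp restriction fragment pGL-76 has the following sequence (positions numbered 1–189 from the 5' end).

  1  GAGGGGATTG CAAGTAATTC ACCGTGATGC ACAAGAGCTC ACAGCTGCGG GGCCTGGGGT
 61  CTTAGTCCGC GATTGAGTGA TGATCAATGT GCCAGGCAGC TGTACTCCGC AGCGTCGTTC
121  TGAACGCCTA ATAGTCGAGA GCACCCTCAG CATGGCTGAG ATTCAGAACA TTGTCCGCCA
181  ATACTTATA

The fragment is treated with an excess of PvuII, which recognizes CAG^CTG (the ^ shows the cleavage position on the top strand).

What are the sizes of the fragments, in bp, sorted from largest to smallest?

90, 55, 44 bp

PvuII sites (CAGCTG) start at positions 42, 97.
PvuII cuts after base 3 of each site, so after positions 44, 99.
Linear molecule, 2 cuts → 3 fragments:
  1–44 → 44 bp
  45–99 → 55 bp
  100–189 → 90 bp
Sorted largest to smallest: 90, 55, 44 bp.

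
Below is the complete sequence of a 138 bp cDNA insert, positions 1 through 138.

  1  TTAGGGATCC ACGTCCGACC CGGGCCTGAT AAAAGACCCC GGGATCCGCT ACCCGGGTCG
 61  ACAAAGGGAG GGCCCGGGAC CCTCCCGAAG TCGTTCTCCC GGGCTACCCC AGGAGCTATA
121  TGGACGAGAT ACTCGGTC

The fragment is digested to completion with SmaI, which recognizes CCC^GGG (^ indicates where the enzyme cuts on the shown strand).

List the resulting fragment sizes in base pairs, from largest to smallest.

38, 25, 21, 21, 19, 14 bp

SmaI sites (CCCGGG) start at positions 19, 38, 52, 73, 98.
SmaI cuts after base 3 of each site, so after positions 21, 40, 54, 75, 100.
Linear molecule, 5 cuts → 6 fragments:
  1–21 → 21 bp
  22–40 → 19 bp
  41–54 → 14 bp
  55–75 → 21 bp
  76–100 → 25 bp
  101–138 → 38 bp
Sorted largest to smallest: 38, 25, 21, 21, 19, 14 bp.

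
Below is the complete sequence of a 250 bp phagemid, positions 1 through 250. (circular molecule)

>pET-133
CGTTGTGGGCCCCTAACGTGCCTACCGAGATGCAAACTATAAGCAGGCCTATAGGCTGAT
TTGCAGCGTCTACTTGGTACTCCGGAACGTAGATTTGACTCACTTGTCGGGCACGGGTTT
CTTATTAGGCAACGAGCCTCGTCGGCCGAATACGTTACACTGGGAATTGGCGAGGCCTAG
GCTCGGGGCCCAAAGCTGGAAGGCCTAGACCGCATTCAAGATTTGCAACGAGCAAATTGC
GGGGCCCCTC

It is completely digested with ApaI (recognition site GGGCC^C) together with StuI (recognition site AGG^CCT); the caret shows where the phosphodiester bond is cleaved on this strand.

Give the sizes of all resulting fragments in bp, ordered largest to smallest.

128, 43, 36, 15, 15, 13 bp

ApaI sites (GGGCCC) start at positions 7, 186, 242.
ApaI cuts after base 5 of each site (before the last base), so after positions 11, 190, 246.
StuI sites (AGGCCT) start at positions 45, 173, 201.
StuI cuts after base 3 of each site, so after positions 47, 175, 203.
Combined cut positions: 11, 47, 175, 190, 203, 246.
Circular molecule, 6 cuts → 6 fragments:
  12–47 → 36 bp
  48–175 → 128 bp
  176–190 → 15 bp
  191–203 → 13 bp
  204–246 → 43 bp
  247–250 then 1–11 → 4 + 11 = 15 bp
Sorted largest to smallest: 128, 43, 36, 15, 15, 13 bp.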